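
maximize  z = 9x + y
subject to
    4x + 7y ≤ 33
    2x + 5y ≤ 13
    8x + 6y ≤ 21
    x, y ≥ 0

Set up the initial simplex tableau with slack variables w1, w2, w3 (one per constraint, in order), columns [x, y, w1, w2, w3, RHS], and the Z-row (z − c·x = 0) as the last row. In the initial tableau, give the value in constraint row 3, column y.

6

Constraint 3 has coefficient 6 on y.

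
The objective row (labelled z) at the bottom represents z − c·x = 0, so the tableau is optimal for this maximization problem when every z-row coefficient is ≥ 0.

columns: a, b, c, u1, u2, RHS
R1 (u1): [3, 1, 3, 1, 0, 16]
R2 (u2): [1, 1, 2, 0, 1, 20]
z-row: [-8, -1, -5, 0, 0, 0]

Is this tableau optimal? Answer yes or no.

The z-row has a negative entry -8 in column a, so it is not optimal.

no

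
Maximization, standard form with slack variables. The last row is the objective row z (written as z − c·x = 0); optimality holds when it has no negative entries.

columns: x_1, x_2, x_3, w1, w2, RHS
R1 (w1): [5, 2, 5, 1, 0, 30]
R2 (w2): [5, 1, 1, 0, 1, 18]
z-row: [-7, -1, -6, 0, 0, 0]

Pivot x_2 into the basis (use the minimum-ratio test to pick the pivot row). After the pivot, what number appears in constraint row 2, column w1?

-1/2

Ratio test on column x_2 — row 1: 30/2 = 15; row 2: 18/1 = 18. Minimum is 15 at row 1 (w1 leaves); pivot element 2.
Divide row 1 by 2; eliminate column x_2 from the other rows.
Row 2 update in column w1: 0 − 1·(1/2) = -1/2.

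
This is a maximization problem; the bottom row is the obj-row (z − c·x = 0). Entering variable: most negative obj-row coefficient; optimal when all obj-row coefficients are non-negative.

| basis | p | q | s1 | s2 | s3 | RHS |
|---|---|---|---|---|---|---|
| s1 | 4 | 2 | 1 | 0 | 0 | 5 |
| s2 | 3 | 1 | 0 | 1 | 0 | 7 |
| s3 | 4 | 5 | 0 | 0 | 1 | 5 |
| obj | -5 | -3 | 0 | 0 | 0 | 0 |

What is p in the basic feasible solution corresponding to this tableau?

p is not in the basis, so in the current basic feasible solution p = 0.

0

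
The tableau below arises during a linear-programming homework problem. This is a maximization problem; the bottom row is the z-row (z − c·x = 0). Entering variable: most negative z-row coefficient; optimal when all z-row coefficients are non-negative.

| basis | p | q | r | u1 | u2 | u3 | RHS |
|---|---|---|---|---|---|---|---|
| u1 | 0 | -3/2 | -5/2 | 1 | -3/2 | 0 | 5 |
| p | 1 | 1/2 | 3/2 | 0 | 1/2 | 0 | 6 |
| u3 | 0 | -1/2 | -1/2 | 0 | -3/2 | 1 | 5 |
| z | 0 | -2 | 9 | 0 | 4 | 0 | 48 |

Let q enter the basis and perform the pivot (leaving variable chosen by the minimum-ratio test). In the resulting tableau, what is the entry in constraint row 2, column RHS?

12

Ratio test on column q — row 1: entry -3/2 ≤ 0; row 2: 6/(1/2) = 12; row 3: entry -1/2 ≤ 0. Minimum is 12 at row 2 (p leaves); pivot element 1/2.
Divide row 2 by 1/2; eliminate column q from the other rows.
In the new row 2, the RHS entry is the old entry divided by the pivot: 6/(1/2) = 12.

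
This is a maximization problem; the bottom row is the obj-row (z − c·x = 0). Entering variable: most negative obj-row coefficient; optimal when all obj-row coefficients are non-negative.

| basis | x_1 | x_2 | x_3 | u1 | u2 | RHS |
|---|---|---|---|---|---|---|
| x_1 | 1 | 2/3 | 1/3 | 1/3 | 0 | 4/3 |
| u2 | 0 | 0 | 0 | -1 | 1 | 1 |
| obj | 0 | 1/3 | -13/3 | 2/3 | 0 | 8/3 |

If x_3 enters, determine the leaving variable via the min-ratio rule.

Column x_3 entries and ratios — x_1: (4/3)/(1/3) = 4; u2: 0 ≤ 0, skip.
Smallest ratio is 4 in the row of x_1, so x_1 leaves.

x_1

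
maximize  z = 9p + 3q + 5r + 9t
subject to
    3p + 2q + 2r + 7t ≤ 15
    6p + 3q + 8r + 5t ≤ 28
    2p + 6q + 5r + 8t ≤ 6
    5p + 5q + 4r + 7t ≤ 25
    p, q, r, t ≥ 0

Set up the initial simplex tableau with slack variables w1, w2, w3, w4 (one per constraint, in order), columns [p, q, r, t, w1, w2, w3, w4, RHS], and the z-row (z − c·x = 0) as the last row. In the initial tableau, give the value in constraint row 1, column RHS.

The RHS of constraint 1 is b_1 = 15.

15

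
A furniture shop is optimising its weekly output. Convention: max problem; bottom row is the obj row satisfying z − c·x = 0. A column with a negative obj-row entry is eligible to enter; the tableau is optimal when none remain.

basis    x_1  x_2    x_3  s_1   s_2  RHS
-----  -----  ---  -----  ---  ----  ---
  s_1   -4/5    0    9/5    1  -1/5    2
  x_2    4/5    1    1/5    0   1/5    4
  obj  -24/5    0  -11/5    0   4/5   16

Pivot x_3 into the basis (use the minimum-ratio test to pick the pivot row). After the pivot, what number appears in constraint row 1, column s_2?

Ratio test on column x_3 — row 1: 2/(9/5) = 10/9; row 2: 4/(1/5) = 20. Minimum is 10/9 at row 1 (s_1 leaves); pivot element 9/5.
Divide row 1 by 9/5; eliminate column x_3 from the other rows.
In the new row 1, the s_2 entry is the old entry divided by the pivot: (-1/5)/(9/5) = -1/9.

-1/9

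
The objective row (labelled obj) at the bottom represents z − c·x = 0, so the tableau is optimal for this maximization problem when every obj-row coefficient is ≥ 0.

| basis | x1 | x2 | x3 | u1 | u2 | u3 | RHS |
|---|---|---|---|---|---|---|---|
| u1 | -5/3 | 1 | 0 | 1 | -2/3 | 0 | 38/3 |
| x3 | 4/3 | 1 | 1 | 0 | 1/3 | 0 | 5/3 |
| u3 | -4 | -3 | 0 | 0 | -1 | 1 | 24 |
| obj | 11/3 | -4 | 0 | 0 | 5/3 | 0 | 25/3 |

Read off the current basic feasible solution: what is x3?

x3 is basic (row 2); its value is the RHS of that row, 5/3.

5/3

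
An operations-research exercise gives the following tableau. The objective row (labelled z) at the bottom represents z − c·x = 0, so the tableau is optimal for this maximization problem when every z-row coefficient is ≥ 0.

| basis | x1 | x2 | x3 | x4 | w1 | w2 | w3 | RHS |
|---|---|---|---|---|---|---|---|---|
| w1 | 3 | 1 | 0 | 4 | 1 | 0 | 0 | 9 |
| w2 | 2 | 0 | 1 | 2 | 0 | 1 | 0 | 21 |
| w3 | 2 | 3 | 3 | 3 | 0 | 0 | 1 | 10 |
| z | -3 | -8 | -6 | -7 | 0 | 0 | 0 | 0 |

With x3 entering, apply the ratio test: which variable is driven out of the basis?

w3

Column x3 entries and ratios — w1: 0 ≤ 0, skip; w2: 21/1 = 21; w3: 10/3 = 10/3.
Smallest ratio is 10/3 in the row of w3, so w3 leaves.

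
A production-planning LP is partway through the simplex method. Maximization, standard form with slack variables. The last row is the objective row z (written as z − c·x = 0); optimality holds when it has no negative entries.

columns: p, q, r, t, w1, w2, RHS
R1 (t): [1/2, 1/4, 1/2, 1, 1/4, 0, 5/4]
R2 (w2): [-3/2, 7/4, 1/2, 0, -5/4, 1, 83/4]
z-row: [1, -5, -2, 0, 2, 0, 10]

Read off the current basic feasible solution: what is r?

r is not in the basis, so in the current basic feasible solution r = 0.

0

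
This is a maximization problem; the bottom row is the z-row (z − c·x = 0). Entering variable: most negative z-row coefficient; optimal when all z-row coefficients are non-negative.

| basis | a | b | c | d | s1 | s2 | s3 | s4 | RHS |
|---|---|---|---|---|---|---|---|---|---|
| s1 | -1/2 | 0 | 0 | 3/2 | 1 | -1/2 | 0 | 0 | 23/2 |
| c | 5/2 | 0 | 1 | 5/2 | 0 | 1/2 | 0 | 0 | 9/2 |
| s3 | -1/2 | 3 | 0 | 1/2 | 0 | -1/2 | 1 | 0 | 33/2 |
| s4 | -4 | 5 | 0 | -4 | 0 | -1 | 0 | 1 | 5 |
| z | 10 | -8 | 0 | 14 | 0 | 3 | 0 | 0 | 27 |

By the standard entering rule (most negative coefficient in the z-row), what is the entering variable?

Negative z-row entries: b: -8.
The most negative is -8 in column b, so b enters.

b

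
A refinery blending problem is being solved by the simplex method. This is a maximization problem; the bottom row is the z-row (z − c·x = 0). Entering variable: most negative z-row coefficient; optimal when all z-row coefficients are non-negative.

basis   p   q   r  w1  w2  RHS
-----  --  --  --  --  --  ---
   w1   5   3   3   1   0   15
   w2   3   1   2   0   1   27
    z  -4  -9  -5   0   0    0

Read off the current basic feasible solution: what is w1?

w1 is basic (row 1); its value is the RHS of that row, 15.

15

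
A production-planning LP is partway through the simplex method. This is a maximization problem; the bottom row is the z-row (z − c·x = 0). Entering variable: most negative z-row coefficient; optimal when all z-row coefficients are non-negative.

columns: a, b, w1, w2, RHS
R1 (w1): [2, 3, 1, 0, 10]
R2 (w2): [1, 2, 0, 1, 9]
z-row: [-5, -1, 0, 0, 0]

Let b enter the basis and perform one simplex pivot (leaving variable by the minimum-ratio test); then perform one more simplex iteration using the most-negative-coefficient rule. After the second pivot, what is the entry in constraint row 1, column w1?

1/2

Ratio test on column b — row 1: 10/3 = 10/3; row 2: 9/2 = 9/2. Minimum is 10/3 at row 1 (w1 leaves); pivot element 3.
Divide row 1 by 3; eliminate column b from the other rows.
Second iteration: most negative z-row entry is -13/3 in column a, so a enters.
Ratio test on column a — row 1: (10/3)/(2/3) = 5; row 2: entry -1/3 ≤ 0. Minimum is 5 at row 1 (b leaves); pivot element 2/3.
Divide row 1 by 2/3; eliminate column a from the other rows.
After both pivots, the entry at constraint row 1, column w1 is 1/2.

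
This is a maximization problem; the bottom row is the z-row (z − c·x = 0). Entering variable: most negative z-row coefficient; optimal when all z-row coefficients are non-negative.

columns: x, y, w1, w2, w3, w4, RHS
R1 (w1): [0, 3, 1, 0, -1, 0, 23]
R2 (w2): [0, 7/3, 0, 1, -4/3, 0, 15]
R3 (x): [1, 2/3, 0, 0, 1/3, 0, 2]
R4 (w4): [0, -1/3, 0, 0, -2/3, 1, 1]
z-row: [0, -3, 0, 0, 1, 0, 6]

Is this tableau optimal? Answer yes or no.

no

The z-row has a negative entry -3 in column y, so it is not optimal.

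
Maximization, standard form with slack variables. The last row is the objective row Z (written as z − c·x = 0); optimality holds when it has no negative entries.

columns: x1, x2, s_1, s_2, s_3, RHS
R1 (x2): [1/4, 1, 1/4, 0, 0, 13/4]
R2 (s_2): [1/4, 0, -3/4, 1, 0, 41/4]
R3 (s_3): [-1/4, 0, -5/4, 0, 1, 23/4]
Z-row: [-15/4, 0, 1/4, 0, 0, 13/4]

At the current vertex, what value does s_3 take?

s_3 is basic (row 3); its value is the RHS of that row, 23/4.

23/4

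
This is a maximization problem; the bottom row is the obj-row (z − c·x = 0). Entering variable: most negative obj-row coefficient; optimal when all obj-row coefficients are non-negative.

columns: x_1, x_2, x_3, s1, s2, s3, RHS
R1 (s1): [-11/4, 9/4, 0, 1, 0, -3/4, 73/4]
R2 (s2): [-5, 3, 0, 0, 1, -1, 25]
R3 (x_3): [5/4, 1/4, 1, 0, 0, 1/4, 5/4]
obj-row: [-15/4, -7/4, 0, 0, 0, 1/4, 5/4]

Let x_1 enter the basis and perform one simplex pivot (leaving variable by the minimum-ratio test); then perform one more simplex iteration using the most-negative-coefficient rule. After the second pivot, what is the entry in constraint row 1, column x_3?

-9

Ratio test on column x_1 — row 1: entry -11/4 ≤ 0; row 2: entry -5 ≤ 0; row 3: (5/4)/(5/4) = 1. Minimum is 1 at row 3 (x_3 leaves); pivot element 5/4.
Divide row 3 by 5/4; eliminate column x_1 from the other rows.
Second iteration: most negative obj-row entry is -1 in column x_2, so x_2 enters.
Ratio test on column x_2 — row 1: 21/(14/5) = 15/2; row 2: 30/4 = 15/2; row 3: 1/(1/5) = 5. Minimum is 5 at row 3 (x_1 leaves); pivot element 1/5.
Divide row 3 by 1/5; eliminate column x_2 from the other rows.
After both pivots, the entry at constraint row 1, column x_3 is -9.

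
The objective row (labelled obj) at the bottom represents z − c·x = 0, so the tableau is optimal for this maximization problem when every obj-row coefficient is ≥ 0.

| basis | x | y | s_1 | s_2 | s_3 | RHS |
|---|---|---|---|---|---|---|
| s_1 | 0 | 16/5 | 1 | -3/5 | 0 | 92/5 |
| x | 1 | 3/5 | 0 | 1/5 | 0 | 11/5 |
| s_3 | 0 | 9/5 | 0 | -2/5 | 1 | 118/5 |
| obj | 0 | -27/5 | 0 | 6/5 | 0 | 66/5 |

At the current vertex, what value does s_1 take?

92/5

s_1 is basic (row 1); its value is the RHS of that row, 92/5.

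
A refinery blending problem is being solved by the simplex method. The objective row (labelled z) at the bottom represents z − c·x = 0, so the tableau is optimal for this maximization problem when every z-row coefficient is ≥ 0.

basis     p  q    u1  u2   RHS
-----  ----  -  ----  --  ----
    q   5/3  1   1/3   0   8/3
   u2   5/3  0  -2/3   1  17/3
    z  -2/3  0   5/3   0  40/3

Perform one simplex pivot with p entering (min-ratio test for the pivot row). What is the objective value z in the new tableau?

72/5

Ratio test on column p — row 1: (8/3)/(5/3) = 8/5; row 2: (17/3)/(5/3) = 17/5. Minimum is 8/5 at row 1 (q leaves); pivot element 5/3.
Pivot on row 1; the z-row RHS becomes 40/3 − (-2/3)·(8/5) = 72/5.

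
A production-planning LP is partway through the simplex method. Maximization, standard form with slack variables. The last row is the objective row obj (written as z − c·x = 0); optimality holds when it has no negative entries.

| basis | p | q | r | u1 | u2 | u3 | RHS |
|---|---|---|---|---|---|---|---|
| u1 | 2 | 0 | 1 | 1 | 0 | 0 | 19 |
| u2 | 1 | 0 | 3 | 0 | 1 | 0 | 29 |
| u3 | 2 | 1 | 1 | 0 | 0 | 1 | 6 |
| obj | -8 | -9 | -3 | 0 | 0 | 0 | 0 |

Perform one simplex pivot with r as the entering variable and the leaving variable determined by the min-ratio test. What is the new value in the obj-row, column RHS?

Ratio test on column r — row 1: 19/1 = 19; row 2: 29/3 = 29/3; row 3: 6/1 = 6. Minimum is 6 at row 3 (u3 leaves); pivot element 1.
Divide row 3 by 1; eliminate column r from the other rows.
obj-row update in column RHS: 0 − (-3)·6 = 18.

18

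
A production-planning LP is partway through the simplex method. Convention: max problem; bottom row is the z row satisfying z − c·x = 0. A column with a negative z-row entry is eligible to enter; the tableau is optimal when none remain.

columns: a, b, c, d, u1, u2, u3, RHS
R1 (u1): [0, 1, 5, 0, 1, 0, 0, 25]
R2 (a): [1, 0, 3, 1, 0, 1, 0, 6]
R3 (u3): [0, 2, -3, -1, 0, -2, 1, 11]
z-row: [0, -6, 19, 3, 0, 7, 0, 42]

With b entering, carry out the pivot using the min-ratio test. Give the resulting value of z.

Ratio test on column b — row 1: 25/1 = 25; row 2: entry 0 ≤ 0; row 3: 11/2 = 11/2. Minimum is 11/2 at row 3 (u3 leaves); pivot element 2.
Pivot on row 3; the z-row RHS becomes 42 − (-6)·(11/2) = 75.

75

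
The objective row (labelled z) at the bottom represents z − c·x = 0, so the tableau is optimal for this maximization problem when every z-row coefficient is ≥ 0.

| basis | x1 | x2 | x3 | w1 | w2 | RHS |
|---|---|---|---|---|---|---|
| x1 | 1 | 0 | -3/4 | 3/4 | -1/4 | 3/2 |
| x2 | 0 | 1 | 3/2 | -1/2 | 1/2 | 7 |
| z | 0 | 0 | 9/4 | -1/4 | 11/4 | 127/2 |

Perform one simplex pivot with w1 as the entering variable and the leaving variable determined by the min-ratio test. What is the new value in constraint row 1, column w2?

Ratio test on column w1 — row 1: (3/2)/(3/4) = 2; row 2: entry -1/2 ≤ 0. Minimum is 2 at row 1 (x1 leaves); pivot element 3/4.
Divide row 1 by 3/4; eliminate column w1 from the other rows.
In the new row 1, the w2 entry is the old entry divided by the pivot: (-1/4)/(3/4) = -1/3.

-1/3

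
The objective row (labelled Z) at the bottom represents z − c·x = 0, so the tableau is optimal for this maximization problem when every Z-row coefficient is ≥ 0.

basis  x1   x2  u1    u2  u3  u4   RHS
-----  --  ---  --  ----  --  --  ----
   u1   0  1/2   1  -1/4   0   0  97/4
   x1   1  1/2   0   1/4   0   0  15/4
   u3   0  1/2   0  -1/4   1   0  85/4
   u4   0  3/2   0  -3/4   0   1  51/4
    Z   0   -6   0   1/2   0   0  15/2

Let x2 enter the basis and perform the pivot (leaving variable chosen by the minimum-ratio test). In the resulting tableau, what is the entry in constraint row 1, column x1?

-1

Ratio test on column x2 — row 1: (97/4)/(1/2) = 97/2; row 2: (15/4)/(1/2) = 15/2; row 3: (85/4)/(1/2) = 85/2; row 4: (51/4)/(3/2) = 17/2. Minimum is 15/2 at row 2 (x1 leaves); pivot element 1/2.
Divide row 2 by 1/2; eliminate column x2 from the other rows.
Row 1 update in column x1: 0 − (1/2)·2 = -1.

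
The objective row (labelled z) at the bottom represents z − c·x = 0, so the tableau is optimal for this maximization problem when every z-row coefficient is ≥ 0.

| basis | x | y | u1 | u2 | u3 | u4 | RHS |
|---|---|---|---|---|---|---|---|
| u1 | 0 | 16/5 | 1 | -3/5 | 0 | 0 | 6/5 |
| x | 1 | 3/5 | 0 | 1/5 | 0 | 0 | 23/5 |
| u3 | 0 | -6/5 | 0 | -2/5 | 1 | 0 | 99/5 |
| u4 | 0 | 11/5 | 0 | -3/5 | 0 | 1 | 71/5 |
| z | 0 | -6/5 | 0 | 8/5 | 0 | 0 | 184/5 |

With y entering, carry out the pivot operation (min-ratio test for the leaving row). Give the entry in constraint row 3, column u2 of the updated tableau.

-5/8

Ratio test on column y — row 1: (6/5)/(16/5) = 3/8; row 2: (23/5)/(3/5) = 23/3; row 3: entry -6/5 ≤ 0; row 4: (71/5)/(11/5) = 71/11. Minimum is 3/8 at row 1 (u1 leaves); pivot element 16/5.
Divide row 1 by 16/5; eliminate column y from the other rows.
Row 3 update in column u2: -2/5 − (-6/5)·(-3/16) = -5/8.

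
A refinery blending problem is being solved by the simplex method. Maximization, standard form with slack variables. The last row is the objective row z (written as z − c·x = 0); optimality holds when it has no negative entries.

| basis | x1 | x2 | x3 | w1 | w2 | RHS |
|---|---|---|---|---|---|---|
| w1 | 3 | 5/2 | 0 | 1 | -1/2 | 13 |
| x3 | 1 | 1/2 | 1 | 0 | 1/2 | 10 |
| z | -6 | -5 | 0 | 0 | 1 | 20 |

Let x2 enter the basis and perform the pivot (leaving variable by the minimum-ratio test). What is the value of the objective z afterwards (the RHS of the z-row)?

Ratio test on column x2 — row 1: 13/(5/2) = 26/5; row 2: 10/(1/2) = 20. Minimum is 26/5 at row 1 (w1 leaves); pivot element 5/2.
Pivot on row 1; the z-row RHS becomes 20 − (-5)·(26/5) = 46.

46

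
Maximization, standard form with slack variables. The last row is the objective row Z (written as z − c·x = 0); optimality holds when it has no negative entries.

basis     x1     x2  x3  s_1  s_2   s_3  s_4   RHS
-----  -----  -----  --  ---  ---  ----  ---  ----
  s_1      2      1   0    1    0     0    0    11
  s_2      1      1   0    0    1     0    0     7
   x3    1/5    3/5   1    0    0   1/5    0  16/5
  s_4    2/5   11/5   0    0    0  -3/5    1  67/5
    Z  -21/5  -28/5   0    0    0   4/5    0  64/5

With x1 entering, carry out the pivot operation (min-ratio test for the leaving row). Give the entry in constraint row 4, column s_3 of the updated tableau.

Ratio test on column x1 — row 1: 11/2 = 11/2; row 2: 7/1 = 7; row 3: (16/5)/(1/5) = 16; row 4: (67/5)/(2/5) = 67/2. Minimum is 11/2 at row 1 (s_1 leaves); pivot element 2.
Divide row 1 by 2; eliminate column x1 from the other rows.
Row 4 update in column s_3: -3/5 − (2/5)·0 = -3/5.

-3/5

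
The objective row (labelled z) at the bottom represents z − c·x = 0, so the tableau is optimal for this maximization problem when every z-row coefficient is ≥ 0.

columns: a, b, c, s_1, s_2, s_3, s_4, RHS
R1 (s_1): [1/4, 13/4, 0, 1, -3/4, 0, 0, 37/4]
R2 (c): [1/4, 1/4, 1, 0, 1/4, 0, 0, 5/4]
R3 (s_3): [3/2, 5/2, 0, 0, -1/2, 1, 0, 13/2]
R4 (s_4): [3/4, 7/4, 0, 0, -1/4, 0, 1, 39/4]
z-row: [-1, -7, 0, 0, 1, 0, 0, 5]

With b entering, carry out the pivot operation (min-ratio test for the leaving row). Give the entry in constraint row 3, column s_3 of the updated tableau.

2/5

Ratio test on column b — row 1: (37/4)/(13/4) = 37/13; row 2: (5/4)/(1/4) = 5; row 3: (13/2)/(5/2) = 13/5; row 4: (39/4)/(7/4) = 39/7. Minimum is 13/5 at row 3 (s_3 leaves); pivot element 5/2.
Divide row 3 by 5/2; eliminate column b from the other rows.
In the new row 3, the s_3 entry is the old entry divided by the pivot: 1/(5/2) = 2/5.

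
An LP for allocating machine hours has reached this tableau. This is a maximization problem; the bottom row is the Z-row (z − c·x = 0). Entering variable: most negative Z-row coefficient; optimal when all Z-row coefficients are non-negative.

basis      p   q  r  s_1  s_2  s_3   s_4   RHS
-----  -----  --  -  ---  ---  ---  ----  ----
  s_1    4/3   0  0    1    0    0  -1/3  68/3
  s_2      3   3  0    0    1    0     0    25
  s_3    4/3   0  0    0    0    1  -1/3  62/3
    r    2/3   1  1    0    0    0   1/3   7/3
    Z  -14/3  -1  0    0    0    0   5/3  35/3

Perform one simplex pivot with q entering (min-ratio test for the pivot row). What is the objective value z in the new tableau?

Ratio test on column q — row 1: entry 0 ≤ 0; row 2: 25/3 = 25/3; row 3: entry 0 ≤ 0; row 4: (7/3)/1 = 7/3. Minimum is 7/3 at row 4 (r leaves); pivot element 1.
Pivot on row 4; the Z-row RHS becomes 35/3 − (-1)·(7/3) = 14.

14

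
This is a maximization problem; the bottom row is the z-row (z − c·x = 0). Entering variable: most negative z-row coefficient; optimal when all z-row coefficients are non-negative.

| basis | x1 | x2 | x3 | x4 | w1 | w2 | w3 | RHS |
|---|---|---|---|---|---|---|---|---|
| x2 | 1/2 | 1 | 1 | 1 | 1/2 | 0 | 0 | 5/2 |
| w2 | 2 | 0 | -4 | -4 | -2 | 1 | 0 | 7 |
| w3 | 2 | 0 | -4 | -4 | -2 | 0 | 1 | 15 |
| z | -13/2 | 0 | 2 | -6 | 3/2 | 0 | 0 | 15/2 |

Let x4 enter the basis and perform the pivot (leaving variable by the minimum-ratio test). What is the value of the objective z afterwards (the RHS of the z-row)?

45/2

Ratio test on column x4 — row 1: (5/2)/1 = 5/2; row 2: entry -4 ≤ 0; row 3: entry -4 ≤ 0. Minimum is 5/2 at row 1 (x2 leaves); pivot element 1.
Pivot on row 1; the z-row RHS becomes 15/2 − (-6)·(5/2) = 45/2.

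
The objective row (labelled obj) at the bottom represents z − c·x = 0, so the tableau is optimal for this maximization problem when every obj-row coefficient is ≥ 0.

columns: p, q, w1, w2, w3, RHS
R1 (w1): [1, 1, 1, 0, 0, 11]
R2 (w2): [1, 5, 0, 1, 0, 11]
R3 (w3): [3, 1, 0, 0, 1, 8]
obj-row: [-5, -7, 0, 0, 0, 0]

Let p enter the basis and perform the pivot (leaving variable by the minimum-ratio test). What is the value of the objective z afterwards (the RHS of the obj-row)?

40/3

Ratio test on column p — row 1: 11/1 = 11; row 2: 11/1 = 11; row 3: 8/3 = 8/3. Minimum is 8/3 at row 3 (w3 leaves); pivot element 3.
Pivot on row 3; the obj-row RHS becomes 0 − (-5)·(8/3) = 40/3.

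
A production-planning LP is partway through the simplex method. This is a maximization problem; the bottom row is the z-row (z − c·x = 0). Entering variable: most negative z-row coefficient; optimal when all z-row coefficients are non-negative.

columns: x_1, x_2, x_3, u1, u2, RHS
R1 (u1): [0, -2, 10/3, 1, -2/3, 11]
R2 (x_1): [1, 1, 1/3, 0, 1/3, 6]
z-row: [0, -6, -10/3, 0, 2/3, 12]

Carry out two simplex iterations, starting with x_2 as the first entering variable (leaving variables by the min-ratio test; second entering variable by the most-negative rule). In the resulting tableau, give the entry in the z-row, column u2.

Ratio test on column x_2 — row 1: entry -2 ≤ 0; row 2: 6/1 = 6. Minimum is 6 at row 2 (x_1 leaves); pivot element 1.
Divide row 2 by 1; eliminate column x_2 from the other rows.
Second iteration: most negative z-row entry is -4/3 in column x_3, so x_3 enters.
Ratio test on column x_3 — row 1: 23/4 = 23/4; row 2: 6/(1/3) = 18. Minimum is 23/4 at row 1 (u1 leaves); pivot element 4.
Divide row 1 by 4; eliminate column x_3 from the other rows.
After both pivots, the entry at the z-row, column u2 is 8/3.

8/3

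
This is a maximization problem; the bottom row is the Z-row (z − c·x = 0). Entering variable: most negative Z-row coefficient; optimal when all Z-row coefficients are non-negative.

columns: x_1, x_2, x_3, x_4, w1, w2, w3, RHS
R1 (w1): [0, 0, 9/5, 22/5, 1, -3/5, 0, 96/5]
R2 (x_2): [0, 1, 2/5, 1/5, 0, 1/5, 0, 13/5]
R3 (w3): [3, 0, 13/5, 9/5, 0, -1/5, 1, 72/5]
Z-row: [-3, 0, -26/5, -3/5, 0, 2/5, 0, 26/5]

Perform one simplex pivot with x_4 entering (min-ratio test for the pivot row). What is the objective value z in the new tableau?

Ratio test on column x_4 — row 1: (96/5)/(22/5) = 48/11; row 2: (13/5)/(1/5) = 13; row 3: (72/5)/(9/5) = 8. Minimum is 48/11 at row 1 (w1 leaves); pivot element 22/5.
Pivot on row 1; the Z-row RHS becomes 26/5 − (-3/5)·(48/11) = 86/11.

86/11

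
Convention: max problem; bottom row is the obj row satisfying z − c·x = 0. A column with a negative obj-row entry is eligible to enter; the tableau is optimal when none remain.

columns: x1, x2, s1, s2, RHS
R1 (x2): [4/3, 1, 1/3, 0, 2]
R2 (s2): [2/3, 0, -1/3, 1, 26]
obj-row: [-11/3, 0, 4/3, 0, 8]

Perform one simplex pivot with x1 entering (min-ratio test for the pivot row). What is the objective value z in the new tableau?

27/2

Ratio test on column x1 — row 1: 2/(4/3) = 3/2; row 2: 26/(2/3) = 39. Minimum is 3/2 at row 1 (x2 leaves); pivot element 4/3.
Pivot on row 1; the obj-row RHS becomes 8 − (-11/3)·(3/2) = 27/2.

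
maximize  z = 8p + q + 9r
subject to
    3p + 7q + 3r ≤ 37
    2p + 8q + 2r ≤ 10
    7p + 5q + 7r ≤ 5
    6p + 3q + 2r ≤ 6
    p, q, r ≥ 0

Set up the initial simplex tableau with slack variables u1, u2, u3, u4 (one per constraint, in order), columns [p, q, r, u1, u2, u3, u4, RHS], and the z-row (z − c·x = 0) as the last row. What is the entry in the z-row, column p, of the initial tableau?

The z-row carries the negated objective coefficients: the p entry is -8.

-8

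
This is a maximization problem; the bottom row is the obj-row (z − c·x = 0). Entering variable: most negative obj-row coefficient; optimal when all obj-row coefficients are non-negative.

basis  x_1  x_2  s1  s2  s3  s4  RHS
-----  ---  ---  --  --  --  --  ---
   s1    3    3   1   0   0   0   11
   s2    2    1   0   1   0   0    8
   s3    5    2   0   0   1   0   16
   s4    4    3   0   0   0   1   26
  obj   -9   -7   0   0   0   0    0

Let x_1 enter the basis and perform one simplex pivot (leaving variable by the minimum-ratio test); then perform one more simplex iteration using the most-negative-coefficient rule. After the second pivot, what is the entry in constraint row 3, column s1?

Ratio test on column x_1 — row 1: 11/3 = 11/3; row 2: 8/2 = 4; row 3: 16/5 = 16/5; row 4: 26/4 = 13/2. Minimum is 16/5 at row 3 (s3 leaves); pivot element 5.
Divide row 3 by 5; eliminate column x_1 from the other rows.
Second iteration: most negative obj-row entry is -17/5 in column x_2, so x_2 enters.
Ratio test on column x_2 — row 1: (7/5)/(9/5) = 7/9; row 2: (8/5)/(1/5) = 8; row 3: (16/5)/(2/5) = 8; row 4: (66/5)/(7/5) = 66/7. Minimum is 7/9 at row 1 (s1 leaves); pivot element 9/5.
Divide row 1 by 9/5; eliminate column x_2 from the other rows.
After both pivots, the entry at constraint row 3, column s1 is -2/9.

-2/9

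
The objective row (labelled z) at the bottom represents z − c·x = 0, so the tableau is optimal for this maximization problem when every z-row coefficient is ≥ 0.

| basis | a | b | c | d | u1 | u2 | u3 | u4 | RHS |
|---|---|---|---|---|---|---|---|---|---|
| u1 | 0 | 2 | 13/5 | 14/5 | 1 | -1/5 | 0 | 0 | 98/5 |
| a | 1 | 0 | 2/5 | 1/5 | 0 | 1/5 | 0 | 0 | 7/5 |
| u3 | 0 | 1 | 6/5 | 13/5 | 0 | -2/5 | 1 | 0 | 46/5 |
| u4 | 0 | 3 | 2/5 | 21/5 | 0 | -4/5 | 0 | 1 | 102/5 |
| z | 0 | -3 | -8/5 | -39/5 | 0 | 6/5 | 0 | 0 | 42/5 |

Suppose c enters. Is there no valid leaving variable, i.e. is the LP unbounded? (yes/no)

Column c has positive entries in row(s) 1, 2, 3, 4, so the ratio test bounds it — not unbounded.

no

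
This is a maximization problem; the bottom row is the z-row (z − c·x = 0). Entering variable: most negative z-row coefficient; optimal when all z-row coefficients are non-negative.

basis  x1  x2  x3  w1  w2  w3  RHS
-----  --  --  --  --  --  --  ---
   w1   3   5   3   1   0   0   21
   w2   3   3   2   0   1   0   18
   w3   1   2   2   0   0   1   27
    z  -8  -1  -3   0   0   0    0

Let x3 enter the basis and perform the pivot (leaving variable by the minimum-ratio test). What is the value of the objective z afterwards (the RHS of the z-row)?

Ratio test on column x3 — row 1: 21/3 = 7; row 2: 18/2 = 9; row 3: 27/2 = 27/2. Minimum is 7 at row 1 (w1 leaves); pivot element 3.
Pivot on row 1; the z-row RHS becomes 0 − (-3)·7 = 21.

21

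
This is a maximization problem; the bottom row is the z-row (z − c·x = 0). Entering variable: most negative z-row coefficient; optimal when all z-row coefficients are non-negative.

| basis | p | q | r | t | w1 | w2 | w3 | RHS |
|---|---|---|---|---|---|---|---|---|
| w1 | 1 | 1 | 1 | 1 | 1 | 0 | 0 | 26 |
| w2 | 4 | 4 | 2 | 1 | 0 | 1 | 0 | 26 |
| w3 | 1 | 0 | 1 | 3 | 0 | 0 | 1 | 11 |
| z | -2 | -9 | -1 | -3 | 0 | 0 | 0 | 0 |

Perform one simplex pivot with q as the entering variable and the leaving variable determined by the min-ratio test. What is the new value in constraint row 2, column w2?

1/4

Ratio test on column q — row 1: 26/1 = 26; row 2: 26/4 = 13/2; row 3: entry 0 ≤ 0. Minimum is 13/2 at row 2 (w2 leaves); pivot element 4.
Divide row 2 by 4; eliminate column q from the other rows.
In the new row 2, the w2 entry is the old entry divided by the pivot: 1/4 = 1/4.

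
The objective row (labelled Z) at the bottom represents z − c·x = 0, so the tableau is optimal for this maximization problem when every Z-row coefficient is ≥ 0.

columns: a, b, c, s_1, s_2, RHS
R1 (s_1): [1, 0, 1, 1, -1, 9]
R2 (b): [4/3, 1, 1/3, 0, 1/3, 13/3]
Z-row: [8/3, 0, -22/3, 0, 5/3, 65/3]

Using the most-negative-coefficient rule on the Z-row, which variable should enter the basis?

c

Negative Z-row entries: c: -22/3.
The most negative is -22/3 in column c, so c enters.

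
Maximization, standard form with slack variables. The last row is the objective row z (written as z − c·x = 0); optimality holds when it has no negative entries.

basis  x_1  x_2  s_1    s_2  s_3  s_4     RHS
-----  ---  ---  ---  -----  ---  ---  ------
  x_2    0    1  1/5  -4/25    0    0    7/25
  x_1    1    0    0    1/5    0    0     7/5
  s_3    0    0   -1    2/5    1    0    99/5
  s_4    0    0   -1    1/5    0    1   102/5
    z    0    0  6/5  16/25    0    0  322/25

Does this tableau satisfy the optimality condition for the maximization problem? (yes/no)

Every z-row coefficient is ≥ 0, so the tableau is optimal.

yes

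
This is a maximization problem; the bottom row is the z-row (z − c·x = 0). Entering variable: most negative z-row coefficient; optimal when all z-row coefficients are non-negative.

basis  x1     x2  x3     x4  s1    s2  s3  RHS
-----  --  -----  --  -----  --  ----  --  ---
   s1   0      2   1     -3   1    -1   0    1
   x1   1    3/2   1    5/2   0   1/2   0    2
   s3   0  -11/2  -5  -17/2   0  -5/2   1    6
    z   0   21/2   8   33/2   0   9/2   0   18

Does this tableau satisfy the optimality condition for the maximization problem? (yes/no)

Every z-row coefficient is ≥ 0, so the tableau is optimal.

yes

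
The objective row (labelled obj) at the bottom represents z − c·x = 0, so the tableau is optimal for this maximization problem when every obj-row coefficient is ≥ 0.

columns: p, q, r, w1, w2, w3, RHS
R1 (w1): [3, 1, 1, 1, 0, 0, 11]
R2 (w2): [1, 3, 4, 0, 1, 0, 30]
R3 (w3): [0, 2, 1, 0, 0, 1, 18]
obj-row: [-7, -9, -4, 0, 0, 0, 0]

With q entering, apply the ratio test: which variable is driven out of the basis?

Column q entries and ratios — w1: 11/1 = 11; w2: 30/3 = 10; w3: 18/2 = 9.
Smallest ratio is 9 in the row of w3, so w3 leaves.

w3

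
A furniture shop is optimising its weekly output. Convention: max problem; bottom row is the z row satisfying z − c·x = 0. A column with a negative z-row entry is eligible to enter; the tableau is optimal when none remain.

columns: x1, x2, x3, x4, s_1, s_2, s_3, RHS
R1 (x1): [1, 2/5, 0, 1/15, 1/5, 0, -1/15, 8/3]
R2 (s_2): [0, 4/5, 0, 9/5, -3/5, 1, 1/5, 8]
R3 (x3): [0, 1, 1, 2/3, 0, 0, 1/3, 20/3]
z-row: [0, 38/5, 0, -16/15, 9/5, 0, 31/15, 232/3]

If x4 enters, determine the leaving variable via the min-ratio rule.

s_2

Column x4 entries and ratios — x1: (8/3)/(1/15) = 40; s_2: 8/(9/5) = 40/9; x3: (20/3)/(2/3) = 10.
Smallest ratio is 40/9 in the row of s_2, so s_2 leaves.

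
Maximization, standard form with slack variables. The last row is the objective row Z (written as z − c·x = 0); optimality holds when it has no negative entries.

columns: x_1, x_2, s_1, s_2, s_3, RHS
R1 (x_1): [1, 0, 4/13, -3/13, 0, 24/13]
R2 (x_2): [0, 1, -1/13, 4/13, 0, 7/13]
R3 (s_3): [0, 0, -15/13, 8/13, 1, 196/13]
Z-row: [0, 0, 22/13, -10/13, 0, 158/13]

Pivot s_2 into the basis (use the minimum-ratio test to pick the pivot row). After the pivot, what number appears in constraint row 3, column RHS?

Ratio test on column s_2 — row 1: entry -3/13 ≤ 0; row 2: (7/13)/(4/13) = 7/4; row 3: (196/13)/(8/13) = 49/2. Minimum is 7/4 at row 2 (x_2 leaves); pivot element 4/13.
Divide row 2 by 4/13; eliminate column s_2 from the other rows.
Row 3 update in column RHS: 196/13 − (8/13)·(7/4) = 14.

14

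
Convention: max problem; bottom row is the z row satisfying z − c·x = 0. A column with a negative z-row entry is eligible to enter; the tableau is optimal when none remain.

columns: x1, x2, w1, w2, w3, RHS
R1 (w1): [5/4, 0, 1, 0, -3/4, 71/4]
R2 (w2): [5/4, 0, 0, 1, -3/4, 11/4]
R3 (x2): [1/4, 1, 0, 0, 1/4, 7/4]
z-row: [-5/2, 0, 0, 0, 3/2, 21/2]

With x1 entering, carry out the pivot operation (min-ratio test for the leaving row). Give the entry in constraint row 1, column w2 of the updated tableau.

-1

Ratio test on column x1 — row 1: (71/4)/(5/4) = 71/5; row 2: (11/4)/(5/4) = 11/5; row 3: (7/4)/(1/4) = 7. Minimum is 11/5 at row 2 (w2 leaves); pivot element 5/4.
Divide row 2 by 5/4; eliminate column x1 from the other rows.
Row 1 update in column w2: 0 − (5/4)·(4/5) = -1.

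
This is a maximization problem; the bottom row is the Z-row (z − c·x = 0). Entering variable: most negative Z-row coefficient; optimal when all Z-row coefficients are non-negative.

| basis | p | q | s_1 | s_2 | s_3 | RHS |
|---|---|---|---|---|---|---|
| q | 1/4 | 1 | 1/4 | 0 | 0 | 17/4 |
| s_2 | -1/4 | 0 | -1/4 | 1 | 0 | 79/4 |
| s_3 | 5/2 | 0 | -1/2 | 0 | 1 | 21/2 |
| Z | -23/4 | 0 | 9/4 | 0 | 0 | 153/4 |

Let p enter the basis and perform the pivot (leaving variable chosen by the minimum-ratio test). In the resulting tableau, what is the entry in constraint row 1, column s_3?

Ratio test on column p — row 1: (17/4)/(1/4) = 17; row 2: entry -1/4 ≤ 0; row 3: (21/2)/(5/2) = 21/5. Minimum is 21/5 at row 3 (s_3 leaves); pivot element 5/2.
Divide row 3 by 5/2; eliminate column p from the other rows.
Row 1 update in column s_3: 0 − (1/4)·(2/5) = -1/10.

-1/10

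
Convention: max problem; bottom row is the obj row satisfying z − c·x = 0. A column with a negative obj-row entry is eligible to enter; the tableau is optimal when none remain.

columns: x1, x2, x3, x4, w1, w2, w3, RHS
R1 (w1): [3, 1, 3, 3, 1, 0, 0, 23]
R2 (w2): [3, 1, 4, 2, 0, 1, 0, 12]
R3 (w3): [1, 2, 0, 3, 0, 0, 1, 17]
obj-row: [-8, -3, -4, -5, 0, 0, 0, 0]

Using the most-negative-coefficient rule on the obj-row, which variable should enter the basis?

x1

Negative obj-row entries: x1: -8, x2: -3, x3: -4, x4: -5.
The most negative is -8 in column x1, so x1 enters.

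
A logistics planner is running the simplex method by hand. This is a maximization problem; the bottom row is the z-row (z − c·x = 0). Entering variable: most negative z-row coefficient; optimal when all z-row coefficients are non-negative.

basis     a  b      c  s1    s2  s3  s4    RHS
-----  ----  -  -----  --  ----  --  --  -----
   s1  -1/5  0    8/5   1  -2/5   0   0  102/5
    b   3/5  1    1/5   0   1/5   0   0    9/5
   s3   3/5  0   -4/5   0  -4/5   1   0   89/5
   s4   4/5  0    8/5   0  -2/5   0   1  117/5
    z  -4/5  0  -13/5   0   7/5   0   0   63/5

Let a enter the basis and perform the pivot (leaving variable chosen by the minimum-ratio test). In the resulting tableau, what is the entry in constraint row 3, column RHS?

16

Ratio test on column a — row 1: entry -1/5 ≤ 0; row 2: (9/5)/(3/5) = 3; row 3: (89/5)/(3/5) = 89/3; row 4: (117/5)/(4/5) = 117/4. Minimum is 3 at row 2 (b leaves); pivot element 3/5.
Divide row 2 by 3/5; eliminate column a from the other rows.
Row 3 update in column RHS: 89/5 − (3/5)·3 = 16.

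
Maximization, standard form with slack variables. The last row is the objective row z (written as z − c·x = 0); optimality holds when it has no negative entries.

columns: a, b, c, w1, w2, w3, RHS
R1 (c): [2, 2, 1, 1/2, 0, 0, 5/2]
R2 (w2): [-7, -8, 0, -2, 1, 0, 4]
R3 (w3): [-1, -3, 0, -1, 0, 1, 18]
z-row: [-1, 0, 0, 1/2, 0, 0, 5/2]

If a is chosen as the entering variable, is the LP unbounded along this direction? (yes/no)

Column a has positive entries in row(s) 1, so the ratio test bounds it — not unbounded.

no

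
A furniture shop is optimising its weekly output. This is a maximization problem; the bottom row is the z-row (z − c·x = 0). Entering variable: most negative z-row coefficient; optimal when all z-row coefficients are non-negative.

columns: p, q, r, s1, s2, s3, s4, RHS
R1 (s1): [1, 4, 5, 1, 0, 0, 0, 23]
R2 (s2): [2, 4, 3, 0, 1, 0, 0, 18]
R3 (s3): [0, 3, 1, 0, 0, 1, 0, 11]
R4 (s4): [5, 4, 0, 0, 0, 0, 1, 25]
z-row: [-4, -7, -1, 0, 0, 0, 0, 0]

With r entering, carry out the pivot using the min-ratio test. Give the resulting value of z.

Ratio test on column r — row 1: 23/5 = 23/5; row 2: 18/3 = 6; row 3: 11/1 = 11; row 4: entry 0 ≤ 0. Minimum is 23/5 at row 1 (s1 leaves); pivot element 5.
Pivot on row 1; the z-row RHS becomes 0 − (-1)·(23/5) = 23/5.

23/5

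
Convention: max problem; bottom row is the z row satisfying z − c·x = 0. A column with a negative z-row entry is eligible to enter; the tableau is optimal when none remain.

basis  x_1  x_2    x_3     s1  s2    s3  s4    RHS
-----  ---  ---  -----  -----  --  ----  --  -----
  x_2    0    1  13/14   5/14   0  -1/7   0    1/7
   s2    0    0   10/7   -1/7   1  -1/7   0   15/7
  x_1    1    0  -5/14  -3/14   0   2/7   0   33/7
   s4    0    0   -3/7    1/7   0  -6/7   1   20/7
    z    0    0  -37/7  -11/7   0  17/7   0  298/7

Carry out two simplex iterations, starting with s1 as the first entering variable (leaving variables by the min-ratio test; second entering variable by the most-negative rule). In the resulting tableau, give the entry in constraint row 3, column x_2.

5/13

Ratio test on column s1 — row 1: (1/7)/(5/14) = 2/5; row 2: entry -1/7 ≤ 0; row 3: entry -3/14 ≤ 0; row 4: (20/7)/(1/7) = 20. Minimum is 2/5 at row 1 (x_2 leaves); pivot element 5/14.
Divide row 1 by 5/14; eliminate column s1 from the other rows.
Second iteration: most negative z-row entry is -6/5 in column x_3, so x_3 enters.
Ratio test on column x_3 — row 1: (2/5)/(13/5) = 2/13; row 2: (11/5)/(9/5) = 11/9; row 3: (24/5)/(1/5) = 24; row 4: entry -4/5 ≤ 0. Minimum is 2/13 at row 1 (s1 leaves); pivot element 13/5.
Divide row 1 by 13/5; eliminate column x_3 from the other rows.
After both pivots, the entry at constraint row 3, column x_2 is 5/13.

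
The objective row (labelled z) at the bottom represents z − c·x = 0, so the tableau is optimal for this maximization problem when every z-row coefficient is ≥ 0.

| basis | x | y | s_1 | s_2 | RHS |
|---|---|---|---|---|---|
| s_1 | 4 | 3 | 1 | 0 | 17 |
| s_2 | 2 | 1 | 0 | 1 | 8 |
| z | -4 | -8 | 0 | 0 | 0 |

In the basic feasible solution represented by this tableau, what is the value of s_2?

s_2 is basic (row 2); its value is the RHS of that row, 8.

8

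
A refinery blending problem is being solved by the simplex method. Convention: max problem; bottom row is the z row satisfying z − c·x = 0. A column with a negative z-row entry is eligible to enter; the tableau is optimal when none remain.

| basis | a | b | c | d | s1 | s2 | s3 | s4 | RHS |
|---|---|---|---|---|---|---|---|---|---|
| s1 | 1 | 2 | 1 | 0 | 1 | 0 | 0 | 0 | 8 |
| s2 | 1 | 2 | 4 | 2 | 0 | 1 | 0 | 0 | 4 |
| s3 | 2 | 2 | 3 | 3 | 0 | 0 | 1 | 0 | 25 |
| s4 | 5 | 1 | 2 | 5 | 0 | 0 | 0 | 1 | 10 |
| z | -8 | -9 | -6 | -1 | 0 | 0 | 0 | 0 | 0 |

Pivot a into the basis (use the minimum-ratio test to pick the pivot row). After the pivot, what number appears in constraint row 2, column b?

9/5

Ratio test on column a — row 1: 8/1 = 8; row 2: 4/1 = 4; row 3: 25/2 = 25/2; row 4: 10/5 = 2. Minimum is 2 at row 4 (s4 leaves); pivot element 5.
Divide row 4 by 5; eliminate column a from the other rows.
Row 2 update in column b: 2 − 1·(1/5) = 9/5.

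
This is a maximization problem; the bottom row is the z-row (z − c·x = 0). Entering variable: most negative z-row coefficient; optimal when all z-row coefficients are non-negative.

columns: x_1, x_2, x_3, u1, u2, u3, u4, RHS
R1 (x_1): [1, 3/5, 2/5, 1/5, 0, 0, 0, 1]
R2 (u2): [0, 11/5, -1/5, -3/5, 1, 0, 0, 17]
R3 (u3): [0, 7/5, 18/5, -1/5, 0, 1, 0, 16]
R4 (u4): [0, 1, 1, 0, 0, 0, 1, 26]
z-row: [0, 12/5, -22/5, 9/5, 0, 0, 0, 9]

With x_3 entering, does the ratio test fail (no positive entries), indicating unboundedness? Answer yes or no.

no

Column x_3 has positive entries in row(s) 1, 3, 4, so the ratio test bounds it — not unbounded.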